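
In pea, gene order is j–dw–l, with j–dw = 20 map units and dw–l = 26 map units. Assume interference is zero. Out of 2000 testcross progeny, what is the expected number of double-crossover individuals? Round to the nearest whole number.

104

Map distances give recombination frequencies of 0.200 and 0.260 for the two intervals.
With no interference, expected double-crossover frequency = 0.200 × 0.260 = 0.05200.
Expected number = 0.05200 × 2000 = 104.00 ≈ 104.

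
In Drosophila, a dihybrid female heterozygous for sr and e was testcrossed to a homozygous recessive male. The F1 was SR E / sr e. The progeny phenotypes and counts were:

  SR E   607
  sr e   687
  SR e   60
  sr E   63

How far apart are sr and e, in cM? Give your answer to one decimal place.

The recombinant classes are SR e and sr E: 60 + 63 = 123.
Recombination frequency = 123/1417 = 0.0868 ≈ 8.7%, i.e. 8.7 cM.

8.7 cM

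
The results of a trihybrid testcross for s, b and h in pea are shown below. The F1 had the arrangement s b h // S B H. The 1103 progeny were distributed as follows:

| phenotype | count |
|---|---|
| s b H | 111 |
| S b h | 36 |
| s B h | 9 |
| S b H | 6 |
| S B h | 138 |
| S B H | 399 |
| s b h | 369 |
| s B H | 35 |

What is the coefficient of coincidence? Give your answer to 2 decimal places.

0.73

The two rarest classes, s B h and S b H, are the double crossovers. Comparing them with the parentals, only the b allele has switched, so b is the middle locus and the order is s – b – h.
s–b: (71 + 15)/1103 = 0.0780; b–h: (249 + 15)/1103 = 0.2393.
Expected DCO frequency = 0.0780 × 0.2393 ≈ 0.01867; observed = 15/1103 ≈ 0.01360.
Coefficient of coincidence = 0.01360/0.01867 ≈ 0.73.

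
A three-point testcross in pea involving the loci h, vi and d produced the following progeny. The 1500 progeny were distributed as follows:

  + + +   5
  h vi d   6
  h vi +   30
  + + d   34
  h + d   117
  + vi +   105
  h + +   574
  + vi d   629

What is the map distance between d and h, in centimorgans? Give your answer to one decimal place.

15.5 centimorgans

The two most frequent reciprocal classes, h + + and + vi d, are the parental types, so the F1 was h + + / + vi d.
The two rarest classes, + + + and h vi d, are the double crossovers. Comparing them with the parentals, only the h allele has switched, so h is the middle locus and the order is d – h – vi.
Crossovers in the d–h interval produce the single-crossover classes h + d and + vi + (117 + 105 = 222) plus the double crossovers (11).
RF(d–h) = (222 + 11) / 1500 = 233/1500 = 0.1553 → 15.5 centimorgans.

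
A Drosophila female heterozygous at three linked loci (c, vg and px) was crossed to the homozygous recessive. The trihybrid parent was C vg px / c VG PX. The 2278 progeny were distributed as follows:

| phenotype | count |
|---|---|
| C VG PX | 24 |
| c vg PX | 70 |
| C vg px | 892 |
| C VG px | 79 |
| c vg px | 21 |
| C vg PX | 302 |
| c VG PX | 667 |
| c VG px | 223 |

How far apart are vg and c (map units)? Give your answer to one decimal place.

8.5 map units

The two rarest classes, c vg px and C VG PX, are the double crossovers. Comparing them with the parentals, only the c allele has switched, so c is the middle locus and the order is vg – c – px.
Crossovers in the vg–c interval produce the single-crossover classes C VG px and c vg PX (79 + 70 = 149) plus the double crossovers (45).
RF(vg–c) = (149 + 45) / 2278 = 194/2278 = 0.0852 → 8.5 map units.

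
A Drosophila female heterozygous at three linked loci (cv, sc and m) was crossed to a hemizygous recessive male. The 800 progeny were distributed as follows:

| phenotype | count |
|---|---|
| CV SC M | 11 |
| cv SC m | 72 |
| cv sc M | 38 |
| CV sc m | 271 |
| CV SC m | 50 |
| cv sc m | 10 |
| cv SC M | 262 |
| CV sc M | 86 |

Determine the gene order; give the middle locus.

cv

The two most frequent reciprocal classes, CV sc m and cv SC M, are the parental types, so the F1 was CV sc m / cv SC M.
The two rarest classes, cv sc m and CV SC M, are the double crossovers. Comparing them with the parentals, only the cv allele has switched, so cv is the middle locus and the order is m – cv – sc.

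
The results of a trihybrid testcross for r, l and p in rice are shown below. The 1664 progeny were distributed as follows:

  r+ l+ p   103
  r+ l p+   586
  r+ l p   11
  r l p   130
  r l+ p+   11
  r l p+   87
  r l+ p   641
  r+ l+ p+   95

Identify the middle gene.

The two most frequent reciprocal classes, r+ l p+ and r l+ p, are the parental types, so the F1 was r+ l p+ / r l+ p.
The two rarest classes, r+ l p and r l+ p+, are the double crossovers. Comparing them with the parentals, only the p allele has switched, so p is the middle locus and the order is l – p – r.

p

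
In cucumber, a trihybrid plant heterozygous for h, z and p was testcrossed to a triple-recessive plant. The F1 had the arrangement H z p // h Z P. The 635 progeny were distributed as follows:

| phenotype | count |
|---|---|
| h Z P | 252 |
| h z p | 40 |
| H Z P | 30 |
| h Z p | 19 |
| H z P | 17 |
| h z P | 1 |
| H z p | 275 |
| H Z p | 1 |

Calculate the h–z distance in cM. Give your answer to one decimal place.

The two rarest classes, H Z p and h z P, are the double crossovers. Comparing them with the parentals, only the z allele has switched, so z is the middle locus and the order is p – z – h.
Crossovers in the z–h interval produce the single-crossover classes h z p and H Z P (40 + 30 = 70) plus the double crossovers (2).
RF(z–h) = (70 + 2) / 635 = 72/635 = 0.1134 → 11.3 cM.

11.3 cM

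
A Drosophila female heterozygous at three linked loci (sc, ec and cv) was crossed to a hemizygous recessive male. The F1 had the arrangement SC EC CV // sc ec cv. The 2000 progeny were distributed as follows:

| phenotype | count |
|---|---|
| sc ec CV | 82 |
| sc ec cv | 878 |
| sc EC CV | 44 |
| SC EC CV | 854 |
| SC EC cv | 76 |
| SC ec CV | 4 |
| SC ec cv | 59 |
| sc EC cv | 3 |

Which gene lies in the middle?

ec

The two rarest classes, SC ec CV and sc EC cv, are the double crossovers. Comparing them with the parentals, only the ec allele has switched, so ec is the middle locus and the order is sc – ec – cv.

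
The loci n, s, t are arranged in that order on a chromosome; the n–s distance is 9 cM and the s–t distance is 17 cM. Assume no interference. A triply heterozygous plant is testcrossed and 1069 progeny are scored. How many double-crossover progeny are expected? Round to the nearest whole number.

16

Map distances give recombination frequencies of 0.090 and 0.170 for the two intervals.
With no interference, expected double-crossover frequency = 0.090 × 0.170 = 0.01530.
Expected number = 0.01530 × 1069 = 16.36 ≈ 16.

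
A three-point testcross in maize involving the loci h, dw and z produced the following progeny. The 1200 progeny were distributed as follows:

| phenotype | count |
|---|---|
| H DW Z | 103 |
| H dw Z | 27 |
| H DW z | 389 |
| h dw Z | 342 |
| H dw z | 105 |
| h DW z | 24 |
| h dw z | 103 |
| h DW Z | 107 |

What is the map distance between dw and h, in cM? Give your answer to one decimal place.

The two most frequent reciprocal classes, h dw Z and H DW z, are the parental types, so the F1 was h dw Z / H DW z.
The two rarest classes, H dw Z and h DW z, are the double crossovers. Comparing them with the parentals, only the h allele has switched, so h is the middle locus and the order is dw – h – z.
Crossovers in the dw–h interval produce the single-crossover classes h DW Z and H dw z (107 + 105 = 212) plus the double crossovers (51).
RF(dw–h) = (212 + 51) / 1200 = 263/1200 = 0.2192 → 21.9 cM.

21.9 cM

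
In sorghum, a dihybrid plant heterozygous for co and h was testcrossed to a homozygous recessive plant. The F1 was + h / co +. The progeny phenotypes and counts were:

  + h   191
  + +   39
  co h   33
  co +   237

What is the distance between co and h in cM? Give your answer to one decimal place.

14.4 cM

The recombinant classes are + + and co h: 39 + 33 = 72.
Recombination frequency = 72/500 = 0.1440 ≈ 14.4%, i.e. 14.4 cM.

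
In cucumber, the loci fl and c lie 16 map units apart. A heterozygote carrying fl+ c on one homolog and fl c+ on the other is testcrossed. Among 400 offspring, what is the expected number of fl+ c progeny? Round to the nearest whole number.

168

A map distance of 16 map units corresponds to a recombination frequency of 0.160.
The F1 is fl+ c / fl c+, so fl+ c is a parental gamete class with expected frequency (1 − r)/2 = 0.840/2 = 0.4200.
Expected number = 0.4200 × 400 = 168.00 ≈ 168.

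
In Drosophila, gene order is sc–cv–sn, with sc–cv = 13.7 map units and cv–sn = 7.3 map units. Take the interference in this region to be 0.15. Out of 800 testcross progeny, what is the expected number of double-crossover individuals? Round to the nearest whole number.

7

Map distances give recombination frequencies of 0.137 and 0.073 for the two intervals.
With interference 0.15 (so coincidence = 0.85), expected double-crossover frequency = 0.137 × 0.073 × 0.85 = 0.00850.
Expected number = 0.00850 × 800 = 6.80 ≈ 7.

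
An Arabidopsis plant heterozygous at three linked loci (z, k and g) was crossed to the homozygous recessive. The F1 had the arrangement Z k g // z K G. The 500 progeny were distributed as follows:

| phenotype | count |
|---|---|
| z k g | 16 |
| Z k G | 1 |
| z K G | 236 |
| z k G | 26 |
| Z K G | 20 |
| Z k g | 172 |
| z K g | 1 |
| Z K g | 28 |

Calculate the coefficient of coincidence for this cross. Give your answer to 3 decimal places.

0.470

The two rarest classes, Z k G and z K g, are the double crossovers. Comparing them with the parentals, only the g allele has switched, so g is the middle locus and the order is z – g – k.
z–g: (36 + 2)/500 = 0.0760; g–k: (54 + 2)/500 = 0.1120.
Expected DCO frequency = 0.0760 × 0.1120 ≈ 0.00851; observed = 2/500 ≈ 0.00400.
Coefficient of coincidence = 0.00400/0.00851 ≈ 0.470.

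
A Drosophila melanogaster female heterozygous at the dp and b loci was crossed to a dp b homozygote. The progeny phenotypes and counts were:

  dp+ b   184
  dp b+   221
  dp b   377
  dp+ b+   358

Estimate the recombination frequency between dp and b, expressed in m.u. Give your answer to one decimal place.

The two most frequent classes, dp+ b+ (358) and dp b (377), are the parental types, so the F1 was dp+ b+ / dp b.
The recombinant classes are dp+ b and dp b+: 184 + 221 = 405.
Recombination frequency = 405/1140 = 0.3553 ≈ 35.5%, i.e. 35.5 m.u.

35.5 m.u.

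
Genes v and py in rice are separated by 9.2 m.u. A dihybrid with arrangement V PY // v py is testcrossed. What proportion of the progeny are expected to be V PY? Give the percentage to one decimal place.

45.4%

A map distance of 9.2 m.u. corresponds to a recombination frequency of 0.092.
The F1 is V PY / v py, so V PY is a parental gamete class with expected frequency (1 − r)/2 = 0.908/2 = 0.4540.
That is 0.4540 = 45.4% of the progeny.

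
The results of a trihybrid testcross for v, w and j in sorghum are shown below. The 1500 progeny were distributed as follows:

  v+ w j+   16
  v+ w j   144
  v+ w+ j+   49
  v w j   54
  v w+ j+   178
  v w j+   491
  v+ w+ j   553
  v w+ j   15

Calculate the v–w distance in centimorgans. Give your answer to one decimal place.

The two most frequent reciprocal classes, v w j+ and v+ w+ j, are the parental types, so the F1 was v w j+ / v+ w+ j.
The two rarest classes, v+ w j+ and v w+ j, are the double crossovers. Comparing them with the parentals, only the v allele has switched, so v is the middle locus and the order is w – v – j.
Crossovers in the w–v interval produce the single-crossover classes v w+ j+ and v+ w j (178 + 144 = 322) plus the double crossovers (31).
RF(w–v) = (322 + 31) / 1500 = 353/1500 = 0.2353 → 23.5 centimorgans.

23.5 centimorgans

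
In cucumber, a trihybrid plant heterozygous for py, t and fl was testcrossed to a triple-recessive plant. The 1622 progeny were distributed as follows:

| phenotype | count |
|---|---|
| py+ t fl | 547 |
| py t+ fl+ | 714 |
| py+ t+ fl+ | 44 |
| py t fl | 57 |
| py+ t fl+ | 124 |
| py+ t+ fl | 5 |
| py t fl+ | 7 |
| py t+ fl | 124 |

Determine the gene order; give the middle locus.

The two most frequent reciprocal classes, py+ t fl and py t+ fl+, are the parental types, so the F1 was py+ t fl / py t+ fl+.
The two rarest classes, py+ t+ fl and py t fl+, are the double crossovers. Comparing them with the parentals, only the t allele has switched, so t is the middle locus and the order is fl – t – py.

t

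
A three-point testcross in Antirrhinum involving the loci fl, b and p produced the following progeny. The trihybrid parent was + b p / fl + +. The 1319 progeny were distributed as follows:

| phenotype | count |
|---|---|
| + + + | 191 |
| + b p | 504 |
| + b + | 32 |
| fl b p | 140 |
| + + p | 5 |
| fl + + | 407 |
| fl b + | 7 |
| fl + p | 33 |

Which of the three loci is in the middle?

b

The two rarest classes, + + p and fl b +, are the double crossovers. Comparing them with the parentals, only the b allele has switched, so b is the middle locus and the order is fl – b – p.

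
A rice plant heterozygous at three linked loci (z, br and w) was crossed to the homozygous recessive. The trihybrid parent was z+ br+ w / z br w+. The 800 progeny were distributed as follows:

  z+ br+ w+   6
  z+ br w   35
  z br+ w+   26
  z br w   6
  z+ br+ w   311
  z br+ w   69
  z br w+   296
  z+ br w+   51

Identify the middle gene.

w

The two rarest classes, z+ br+ w+ and z br w, are the double crossovers. Comparing them with the parentals, only the w allele has switched, so w is the middle locus and the order is z – w – br.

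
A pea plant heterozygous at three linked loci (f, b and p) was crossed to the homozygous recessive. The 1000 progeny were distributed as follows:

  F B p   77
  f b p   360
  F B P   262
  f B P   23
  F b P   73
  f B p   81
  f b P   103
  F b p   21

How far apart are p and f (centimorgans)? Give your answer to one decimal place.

22.4 centimorgans

The two most frequent reciprocal classes, f b p and F B P, are the parental types, so the F1 was f b p / F B P.
The two rarest classes, F b p and f B P, are the double crossovers. Comparing them with the parentals, only the f allele has switched, so f is the middle locus and the order is b – f – p.
Crossovers in the f–p interval produce the single-crossover classes f b P and F B p (103 + 77 = 180) plus the double crossovers (44).
RF(f–p) = (180 + 44) / 1000 = 224/1000 = 0.2240 → 22.4 centimorgans.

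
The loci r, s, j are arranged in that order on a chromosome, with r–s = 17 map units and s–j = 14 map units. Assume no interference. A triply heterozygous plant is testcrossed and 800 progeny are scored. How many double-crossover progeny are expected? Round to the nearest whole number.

19

Map distances give recombination frequencies of 0.170 and 0.140 for the two intervals.
With no interference, expected double-crossover frequency = 0.170 × 0.140 = 0.02380.
Expected number = 0.02380 × 800 = 19.04 ≈ 19.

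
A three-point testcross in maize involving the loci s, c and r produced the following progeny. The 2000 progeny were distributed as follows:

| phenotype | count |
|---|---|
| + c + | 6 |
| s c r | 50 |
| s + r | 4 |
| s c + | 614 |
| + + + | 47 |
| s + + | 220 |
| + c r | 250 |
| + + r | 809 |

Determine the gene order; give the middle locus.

The two most frequent reciprocal classes, s c + and + + r, are the parental types, so the F1 was s c + / + + r.
The two rarest classes, + c + and s + r, are the double crossovers. Comparing them with the parentals, only the s allele has switched, so s is the middle locus and the order is c – s – r.

s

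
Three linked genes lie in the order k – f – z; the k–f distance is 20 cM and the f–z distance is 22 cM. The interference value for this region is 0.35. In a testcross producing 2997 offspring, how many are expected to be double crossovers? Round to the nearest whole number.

Map distances give recombination frequencies of 0.200 and 0.220 for the two intervals.
With interference 0.35 (so coincidence = 0.65), expected double-crossover frequency = 0.200 × 0.220 × 0.65 = 0.02860.
Expected number = 0.02860 × 2997 = 85.71 ≈ 86.

86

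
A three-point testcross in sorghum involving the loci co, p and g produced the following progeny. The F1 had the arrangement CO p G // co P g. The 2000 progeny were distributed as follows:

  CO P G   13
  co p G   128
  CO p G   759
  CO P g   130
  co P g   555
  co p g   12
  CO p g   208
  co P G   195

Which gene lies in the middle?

The two rarest classes, CO P G and co p g, are the double crossovers. Comparing them with the parentals, only the p allele has switched, so p is the middle locus and the order is g – p – co.

p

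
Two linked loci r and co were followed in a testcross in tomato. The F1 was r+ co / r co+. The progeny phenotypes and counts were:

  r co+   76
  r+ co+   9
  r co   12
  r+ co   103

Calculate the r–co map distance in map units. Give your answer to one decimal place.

The recombinant classes are r+ co+ and r co: 9 + 12 = 21.
Recombination frequency = 21/200 = 0.1050 ≈ 10.5%, i.e. 10.5 map units.

10.5 map units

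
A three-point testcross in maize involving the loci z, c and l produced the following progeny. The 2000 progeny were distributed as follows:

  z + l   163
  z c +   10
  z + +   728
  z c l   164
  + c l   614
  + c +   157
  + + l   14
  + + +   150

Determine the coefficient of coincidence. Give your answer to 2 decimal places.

0.41

The two most frequent reciprocal classes, + c l and z + +, are the parental types, so the F1 was + c l / z + +.
The two rarest classes, + + l and z c +, are the double crossovers. Comparing them with the parentals, only the c allele has switched, so c is the middle locus and the order is l – c – z.
l–c: (320 + 24)/2000 = 0.1720; c–z: (314 + 24)/2000 = 0.1690.
Expected DCO frequency = 0.1720 × 0.1690 ≈ 0.02907; observed = 24/2000 ≈ 0.01200.
Coefficient of coincidence = 0.01200/0.02907 ≈ 0.41.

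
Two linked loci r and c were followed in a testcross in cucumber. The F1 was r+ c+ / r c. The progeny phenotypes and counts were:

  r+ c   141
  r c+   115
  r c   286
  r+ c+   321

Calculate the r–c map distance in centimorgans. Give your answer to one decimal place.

29.7 centimorgans

The recombinant classes are r+ c and r c+: 141 + 115 = 256.
Recombination frequency = 256/863 = 0.2966 ≈ 29.7%, i.e. 29.7 centimorgans.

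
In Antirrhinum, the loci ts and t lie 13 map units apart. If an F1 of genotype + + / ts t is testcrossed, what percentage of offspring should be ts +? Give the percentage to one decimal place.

6.5%

A map distance of 13 map units corresponds to a recombination frequency of 0.130.
The F1 is + + / ts t, so ts + is a recombinant gamete class with expected frequency r/2 = 0.130/2 = 0.0650.
That is 0.0650 = 6.5% of the progeny.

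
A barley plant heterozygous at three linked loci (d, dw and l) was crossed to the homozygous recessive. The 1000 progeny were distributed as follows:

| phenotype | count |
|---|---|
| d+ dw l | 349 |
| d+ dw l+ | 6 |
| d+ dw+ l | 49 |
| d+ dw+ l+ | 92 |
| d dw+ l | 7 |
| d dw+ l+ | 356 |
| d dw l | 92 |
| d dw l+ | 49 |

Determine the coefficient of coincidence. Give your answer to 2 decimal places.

The two most frequent reciprocal classes, d dw+ l+ and d+ dw l, are the parental types, so the F1 was d dw+ l+ / d+ dw l.
The two rarest classes, d dw+ l and d+ dw l+, are the double crossovers. Comparing them with the parentals, only the l allele has switched, so l is the middle locus and the order is dw – l – d.
dw–l: (98 + 13)/1000 = 0.1110; l–d: (184 + 13)/1000 = 0.1970.
Expected DCO frequency = 0.1110 × 0.1970 ≈ 0.02187; observed = 13/1000 ≈ 0.01300.
Coefficient of coincidence = 0.01300/0.02187 ≈ 0.59.

0.59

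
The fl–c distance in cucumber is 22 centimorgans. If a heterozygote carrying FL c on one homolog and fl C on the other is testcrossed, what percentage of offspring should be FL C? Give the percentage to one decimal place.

11.0%

A map distance of 22 centimorgans corresponds to a recombination frequency of 0.220.
The F1 is FL c / fl C, so FL C is a recombinant gamete class with expected frequency r/2 = 0.220/2 = 0.1100.
That is 0.1100 = 11.0% of the progeny.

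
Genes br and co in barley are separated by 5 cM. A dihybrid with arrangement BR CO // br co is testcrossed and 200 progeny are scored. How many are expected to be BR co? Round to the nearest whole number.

A map distance of 5 cM corresponds to a recombination frequency of 0.050.
The F1 is BR CO / br co, so BR co is a recombinant gamete class with expected frequency r/2 = 0.050/2 = 0.0250.
Expected number = 0.0250 × 200 = 5.00 ≈ 5.

5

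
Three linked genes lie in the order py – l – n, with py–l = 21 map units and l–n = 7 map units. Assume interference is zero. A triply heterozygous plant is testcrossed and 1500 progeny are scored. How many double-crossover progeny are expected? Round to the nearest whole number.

22

Map distances give recombination frequencies of 0.210 and 0.070 for the two intervals.
With no interference, expected double-crossover frequency = 0.210 × 0.070 = 0.01470.
Expected number = 0.01470 × 1500 = 22.05 ≈ 22.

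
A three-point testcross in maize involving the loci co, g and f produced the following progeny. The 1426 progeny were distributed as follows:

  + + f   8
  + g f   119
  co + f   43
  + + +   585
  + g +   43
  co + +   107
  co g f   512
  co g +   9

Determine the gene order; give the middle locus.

f

The two most frequent reciprocal classes, co g f and + + +, are the parental types, so the F1 was co g f / + + +.
The two rarest classes, co g + and + + f, are the double crossovers. Comparing them with the parentals, only the f allele has switched, so f is the middle locus and the order is g – f – co.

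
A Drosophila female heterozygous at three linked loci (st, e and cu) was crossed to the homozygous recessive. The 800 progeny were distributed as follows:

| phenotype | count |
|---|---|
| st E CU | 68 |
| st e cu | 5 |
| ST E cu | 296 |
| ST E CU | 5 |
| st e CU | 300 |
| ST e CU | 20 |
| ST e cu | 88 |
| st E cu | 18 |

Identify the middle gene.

The two most frequent reciprocal classes, st e CU and ST E cu, are the parental types, so the F1 was st e CU / ST E cu.
The two rarest classes, st e cu and ST E CU, are the double crossovers. Comparing them with the parentals, only the cu allele has switched, so cu is the middle locus and the order is e – cu – st.

cu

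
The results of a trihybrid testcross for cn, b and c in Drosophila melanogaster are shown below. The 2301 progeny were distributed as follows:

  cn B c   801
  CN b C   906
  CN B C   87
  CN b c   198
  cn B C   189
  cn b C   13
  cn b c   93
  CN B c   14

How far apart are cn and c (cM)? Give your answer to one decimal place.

The two most frequent reciprocal classes, CN b C and cn B c, are the parental types, so the F1 was CN b C / cn B c.
The two rarest classes, cn b C and CN B c, are the double crossovers. Comparing them with the parentals, only the cn allele has switched, so cn is the middle locus and the order is c – cn – b.
Crossovers in the c–cn interval produce the single-crossover classes CN b c and cn B C (198 + 189 = 387) plus the double crossovers (27).
RF(c–cn) = (387 + 27) / 2301 = 414/2301 = 0.1799 → 18.0 cM.

18.0 cM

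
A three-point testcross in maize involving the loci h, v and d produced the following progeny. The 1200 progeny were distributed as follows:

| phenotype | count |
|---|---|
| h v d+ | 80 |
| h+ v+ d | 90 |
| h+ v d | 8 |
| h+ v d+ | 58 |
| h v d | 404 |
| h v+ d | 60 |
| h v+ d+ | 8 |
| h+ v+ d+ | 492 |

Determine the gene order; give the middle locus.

The two most frequent reciprocal classes, h v d and h+ v+ d+, are the parental types, so the F1 was h v d / h+ v+ d+.
The two rarest classes, h+ v d and h v+ d+, are the double crossovers. Comparing them with the parentals, only the h allele has switched, so h is the middle locus and the order is v – h – d.

h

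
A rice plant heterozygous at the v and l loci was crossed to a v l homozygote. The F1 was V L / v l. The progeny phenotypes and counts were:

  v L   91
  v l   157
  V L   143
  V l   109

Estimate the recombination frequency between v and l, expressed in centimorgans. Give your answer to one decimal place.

The recombinant classes are V l and v L: 109 + 91 = 200.
Recombination frequency = 200/500 = 0.4000 ≈ 40.0%, i.e. 40.0 centimorgans.

40.0 centimorgans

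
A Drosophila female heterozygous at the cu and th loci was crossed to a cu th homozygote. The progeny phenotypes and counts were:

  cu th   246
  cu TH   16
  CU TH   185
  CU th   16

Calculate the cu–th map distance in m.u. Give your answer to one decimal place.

The two most frequent classes, CU TH (185) and cu th (246), are the parental types, so the F1 was CU TH / cu th.
The recombinant classes are CU th and cu TH: 16 + 16 = 32.
Recombination frequency = 32/463 = 0.0691 ≈ 6.9%, i.e. 6.9 m.u.

6.9 m.u.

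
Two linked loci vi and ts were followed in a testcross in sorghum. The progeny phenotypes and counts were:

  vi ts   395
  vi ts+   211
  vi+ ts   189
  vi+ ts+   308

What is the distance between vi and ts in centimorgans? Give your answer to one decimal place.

36.3 centimorgans

The two most frequent classes, vi+ ts+ (308) and vi ts (395), are the parental types, so the F1 was vi+ ts+ / vi ts.
The recombinant classes are vi+ ts and vi ts+: 189 + 211 = 400.
Recombination frequency = 400/1103 = 0.3626 ≈ 36.3%, i.e. 36.3 centimorgans.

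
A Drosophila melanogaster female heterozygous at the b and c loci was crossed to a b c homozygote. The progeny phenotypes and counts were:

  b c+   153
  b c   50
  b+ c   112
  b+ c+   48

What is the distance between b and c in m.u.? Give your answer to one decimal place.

The two most frequent classes, b+ c (112) and b c+ (153), are the parental types, so the F1 was b+ c / b c+.
The recombinant classes are b+ c+ and b c: 48 + 50 = 98.
Recombination frequency = 98/363 = 0.2700 ≈ 27.0%, i.e. 27.0 m.u.

27.0 m.u.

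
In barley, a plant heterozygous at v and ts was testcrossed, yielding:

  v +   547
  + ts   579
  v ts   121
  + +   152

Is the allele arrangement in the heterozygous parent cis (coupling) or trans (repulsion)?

The two most frequent classes are + ts (579) and v + (547); these are the parental (non-recombinant) types.
So the F1 carried + ts on one chromosome and v + on the other — the recessive alleles are on opposite chromosomes (trans / repulsion).

trans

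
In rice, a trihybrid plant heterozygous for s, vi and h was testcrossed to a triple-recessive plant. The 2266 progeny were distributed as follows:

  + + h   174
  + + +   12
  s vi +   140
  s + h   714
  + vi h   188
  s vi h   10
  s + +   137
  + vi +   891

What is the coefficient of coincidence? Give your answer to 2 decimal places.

The two most frequent reciprocal classes, + vi + and s + h, are the parental types, so the F1 was + vi + / s + h.
The two rarest classes, + + + and s vi h, are the double crossovers. Comparing them with the parentals, only the vi allele has switched, so vi is the middle locus and the order is h – vi – s.
h–vi: (325 + 22)/2266 = 0.1531; vi–s: (314 + 22)/2266 = 0.1483.
Expected DCO frequency = 0.1531 × 0.1483 ≈ 0.02270; observed = 22/2266 ≈ 0.00971.
Coefficient of coincidence = 0.00971/0.02270 ≈ 0.43.

0.43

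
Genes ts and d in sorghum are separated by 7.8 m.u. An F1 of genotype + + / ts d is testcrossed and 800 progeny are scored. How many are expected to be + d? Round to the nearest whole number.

31

A map distance of 7.8 m.u. corresponds to a recombination frequency of 0.078.
The F1 is + + / ts d, so + d is a recombinant gamete class with expected frequency r/2 = 0.078/2 = 0.0390.
Expected number = 0.0390 × 800 = 31.20 ≈ 31.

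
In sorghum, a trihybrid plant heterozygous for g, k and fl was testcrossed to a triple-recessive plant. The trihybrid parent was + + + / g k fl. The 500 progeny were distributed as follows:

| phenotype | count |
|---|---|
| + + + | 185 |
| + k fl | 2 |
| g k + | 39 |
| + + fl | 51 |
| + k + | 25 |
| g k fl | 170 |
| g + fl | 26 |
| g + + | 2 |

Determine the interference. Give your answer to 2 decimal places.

0.61

The two rarest classes, g + + and + k fl, are the double crossovers. Comparing them with the parentals, only the g allele has switched, so g is the middle locus and the order is k – g – fl.
k–g: (51 + 4)/500 = 0.1100; g–fl: (90 + 4)/500 = 0.1880.
Expected DCO frequency = 0.1100 × 0.1880 ≈ 0.02068; observed = 4/500 ≈ 0.00800.
Coefficient of coincidence = 0.00800/0.02068 ≈ 0.39; interference = 1 − 0.39 = 0.61.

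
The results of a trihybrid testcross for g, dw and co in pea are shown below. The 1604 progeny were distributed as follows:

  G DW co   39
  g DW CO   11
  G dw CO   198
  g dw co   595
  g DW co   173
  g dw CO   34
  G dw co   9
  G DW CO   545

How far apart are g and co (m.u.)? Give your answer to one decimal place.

The two most frequent reciprocal classes, G DW CO and g dw co, are the parental types, so the F1 was G DW CO / g dw co.
The two rarest classes, g DW CO and G dw co, are the double crossovers. Comparing them with the parentals, only the g allele has switched, so g is the middle locus and the order is dw – g – co.
Crossovers in the g–co interval produce the single-crossover classes G DW co and g dw CO (39 + 34 = 73) plus the double crossovers (20).
RF(g–co) = (73 + 20) / 1604 = 93/1604 = 0.0580 → 5.8 m.u.

5.8 m.u.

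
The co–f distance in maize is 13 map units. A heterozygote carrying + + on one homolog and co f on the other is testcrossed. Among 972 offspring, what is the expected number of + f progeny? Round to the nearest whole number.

63

A map distance of 13 map units corresponds to a recombination frequency of 0.130.
The F1 is + + / co f, so + f is a recombinant gamete class with expected frequency r/2 = 0.130/2 = 0.0650.
Expected number = 0.0650 × 972 = 63.18 ≈ 63.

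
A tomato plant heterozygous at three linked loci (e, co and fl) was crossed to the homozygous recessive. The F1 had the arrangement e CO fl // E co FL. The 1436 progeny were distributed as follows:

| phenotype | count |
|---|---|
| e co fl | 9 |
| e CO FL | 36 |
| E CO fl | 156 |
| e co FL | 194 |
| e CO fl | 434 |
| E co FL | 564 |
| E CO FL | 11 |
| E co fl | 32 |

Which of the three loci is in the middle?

co

The two rarest classes, e co fl and E CO FL, are the double crossovers. Comparing them with the parentals, only the co allele has switched, so co is the middle locus and the order is fl – co – e.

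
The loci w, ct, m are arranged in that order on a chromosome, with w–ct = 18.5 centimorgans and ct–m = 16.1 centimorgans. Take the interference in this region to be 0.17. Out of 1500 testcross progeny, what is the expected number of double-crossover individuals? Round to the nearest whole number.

37

Map distances give recombination frequencies of 0.185 and 0.161 for the two intervals.
With interference 0.17 (so coincidence = 0.83), expected double-crossover frequency = 0.185 × 0.161 × 0.83 = 0.02472.
Expected number = 0.02472 × 1500 = 37.08 ≈ 37.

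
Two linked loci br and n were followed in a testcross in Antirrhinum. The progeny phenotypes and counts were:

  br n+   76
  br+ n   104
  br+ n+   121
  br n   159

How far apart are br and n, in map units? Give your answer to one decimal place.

The two most frequent classes, br+ n+ (121) and br n (159), are the parental types, so the F1 was br+ n+ / br n.
The recombinant classes are br+ n and br n+: 104 + 76 = 180.
Recombination frequency = 180/460 = 0.3913 ≈ 39.1%, i.e. 39.1 map units.

39.1 map units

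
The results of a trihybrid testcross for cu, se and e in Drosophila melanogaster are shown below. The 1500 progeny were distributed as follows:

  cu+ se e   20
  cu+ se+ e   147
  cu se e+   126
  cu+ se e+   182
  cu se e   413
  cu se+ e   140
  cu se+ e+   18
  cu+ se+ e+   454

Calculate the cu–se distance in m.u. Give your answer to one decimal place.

The two most frequent reciprocal classes, cu+ se+ e+ and cu se e, are the parental types, so the F1 was cu+ se+ e+ / cu se e.
The two rarest classes, cu se+ e+ and cu+ se e, are the double crossovers. Comparing them with the parentals, only the cu allele has switched, so cu is the middle locus and the order is se – cu – e.
Crossovers in the se–cu interval produce the single-crossover classes cu+ se e+ and cu se+ e (182 + 140 = 322) plus the double crossovers (38).
RF(se–cu) = (322 + 38) / 1500 = 360/1500 = 0.2400 → 24.0 m.u.

24.0 m.u.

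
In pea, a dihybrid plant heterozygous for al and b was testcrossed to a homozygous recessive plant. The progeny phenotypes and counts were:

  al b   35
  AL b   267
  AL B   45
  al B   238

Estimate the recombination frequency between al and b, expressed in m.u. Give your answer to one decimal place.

13.7 m.u.

The two most frequent classes, AL b (267) and al B (238), are the parental types, so the F1 was AL b / al B.
The recombinant classes are AL B and al b: 45 + 35 = 80.
Recombination frequency = 80/585 = 0.1368 ≈ 13.7%, i.e. 13.7 m.u.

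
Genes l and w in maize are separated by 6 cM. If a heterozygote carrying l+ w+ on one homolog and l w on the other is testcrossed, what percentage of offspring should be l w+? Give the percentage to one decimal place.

A map distance of 6 cM corresponds to a recombination frequency of 0.060.
The F1 is l+ w+ / l w, so l w+ is a recombinant gamete class with expected frequency r/2 = 0.060/2 = 0.0300.
That is 0.0300 = 3.0% of the progeny.

3.0%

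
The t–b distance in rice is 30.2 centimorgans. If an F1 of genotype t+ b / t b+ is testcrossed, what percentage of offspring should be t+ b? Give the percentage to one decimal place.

A map distance of 30.2 centimorgans corresponds to a recombination frequency of 0.302.
The F1 is t+ b / t b+, so t+ b is a parental gamete class with expected frequency (1 − r)/2 = 0.698/2 = 0.3490.
That is 0.3490 = 34.9% of the progeny.

34.9%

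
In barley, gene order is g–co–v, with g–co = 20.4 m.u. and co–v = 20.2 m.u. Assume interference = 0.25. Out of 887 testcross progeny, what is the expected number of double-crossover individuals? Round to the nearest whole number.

Map distances give recombination frequencies of 0.204 and 0.202 for the two intervals.
With interference 0.25 (so coincidence = 0.75), expected double-crossover frequency = 0.204 × 0.202 × 0.75 = 0.03091.
Expected number = 0.03091 × 887 = 27.41 ≈ 27.

27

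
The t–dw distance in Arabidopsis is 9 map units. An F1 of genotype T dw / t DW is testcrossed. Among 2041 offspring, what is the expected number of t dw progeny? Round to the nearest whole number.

A map distance of 9 map units corresponds to a recombination frequency of 0.090.
The F1 is T dw / t DW, so t dw is a recombinant gamete class with expected frequency r/2 = 0.090/2 = 0.0450.
Expected number = 0.0450 × 2041 = 91.84 ≈ 92.

92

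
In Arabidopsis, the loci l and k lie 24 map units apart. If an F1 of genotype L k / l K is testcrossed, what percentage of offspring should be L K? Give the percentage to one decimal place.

A map distance of 24 map units corresponds to a recombination frequency of 0.240.
The F1 is L k / l K, so L K is a recombinant gamete class with expected frequency r/2 = 0.240/2 = 0.1200.
That is 0.1200 = 12.0% of the progeny.

12.0%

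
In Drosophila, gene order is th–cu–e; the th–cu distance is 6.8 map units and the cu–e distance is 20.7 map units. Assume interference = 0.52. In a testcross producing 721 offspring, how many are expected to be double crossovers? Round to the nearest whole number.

Map distances give recombination frequencies of 0.068 and 0.207 for the two intervals.
With interference 0.52 (so coincidence = 0.48), expected double-crossover frequency = 0.068 × 0.207 × 0.48 = 0.00676.
Expected number = 0.00676 × 721 = 4.87 ≈ 5.

5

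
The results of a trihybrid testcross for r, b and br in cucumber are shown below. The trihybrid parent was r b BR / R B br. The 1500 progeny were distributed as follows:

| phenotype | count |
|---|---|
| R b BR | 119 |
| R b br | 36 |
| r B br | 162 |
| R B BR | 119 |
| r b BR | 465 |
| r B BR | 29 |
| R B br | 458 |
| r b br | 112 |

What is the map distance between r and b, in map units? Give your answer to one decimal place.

The two rarest classes, r B BR and R b br, are the double crossovers. Comparing them with the parentals, only the b allele has switched, so b is the middle locus and the order is r – b – br.
Crossovers in the r–b interval produce the single-crossover classes R b BR and r B br (119 + 162 = 281) plus the double crossovers (65).
RF(r–b) = (281 + 65) / 1500 = 346/1500 = 0.2307 → 23.1 map units.

23.1 map units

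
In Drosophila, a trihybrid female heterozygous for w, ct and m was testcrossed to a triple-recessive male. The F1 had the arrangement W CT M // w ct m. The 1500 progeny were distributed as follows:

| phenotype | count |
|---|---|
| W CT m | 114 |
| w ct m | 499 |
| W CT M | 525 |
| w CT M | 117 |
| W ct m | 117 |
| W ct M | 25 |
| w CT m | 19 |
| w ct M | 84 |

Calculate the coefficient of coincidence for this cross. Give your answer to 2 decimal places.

0.98

The two rarest classes, W ct M and w CT m, are the double crossovers. Comparing them with the parentals, only the ct allele has switched, so ct is the middle locus and the order is m – ct – w.
m–ct: (198 + 44)/1500 = 0.1613; ct–w: (234 + 44)/1500 = 0.1853.
Expected DCO frequency = 0.1613 × 0.1853 ≈ 0.02989; observed = 44/1500 ≈ 0.02933.
Coefficient of coincidence = 0.02933/0.02989 ≈ 0.98.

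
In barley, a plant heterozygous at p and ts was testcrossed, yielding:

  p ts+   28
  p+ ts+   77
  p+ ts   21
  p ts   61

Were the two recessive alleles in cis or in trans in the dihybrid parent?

cis

The two most frequent classes are p+ ts+ (77) and p ts (61); these are the parental (non-recombinant) types.
So the F1 carried p+ ts+ on one chromosome and p ts on the other — the recessive alleles are on the same chromosome (cis / coupling).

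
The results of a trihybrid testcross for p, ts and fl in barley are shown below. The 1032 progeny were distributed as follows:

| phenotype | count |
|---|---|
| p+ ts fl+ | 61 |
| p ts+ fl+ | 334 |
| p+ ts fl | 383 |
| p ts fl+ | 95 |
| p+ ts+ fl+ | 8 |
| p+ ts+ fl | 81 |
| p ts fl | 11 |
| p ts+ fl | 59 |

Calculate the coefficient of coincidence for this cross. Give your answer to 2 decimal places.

The two most frequent reciprocal classes, p+ ts fl and p ts+ fl+, are the parental types, so the F1 was p+ ts fl / p ts+ fl+.
The two rarest classes, p ts fl and p+ ts+ fl+, are the double crossovers. Comparing them with the parentals, only the p allele has switched, so p is the middle locus and the order is ts – p – fl.
ts–p: (176 + 19)/1032 = 0.1890; p–fl: (120 + 19)/1032 = 0.1347.
Expected DCO frequency = 0.1890 × 0.1347 ≈ 0.02546; observed = 19/1032 ≈ 0.01841.
Coefficient of coincidence = 0.01841/0.02546 ≈ 0.72.

0.72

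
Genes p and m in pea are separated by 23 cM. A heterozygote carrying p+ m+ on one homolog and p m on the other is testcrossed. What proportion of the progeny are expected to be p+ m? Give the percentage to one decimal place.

A map distance of 23 cM corresponds to a recombination frequency of 0.230.
The F1 is p+ m+ / p m, so p+ m is a recombinant gamete class with expected frequency r/2 = 0.230/2 = 0.1150.
That is 0.1150 = 11.5% of the progeny.

11.5%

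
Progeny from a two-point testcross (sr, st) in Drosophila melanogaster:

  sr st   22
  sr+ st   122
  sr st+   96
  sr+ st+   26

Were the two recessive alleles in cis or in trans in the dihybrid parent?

The two most frequent classes are sr+ st (122) and sr st+ (96); these are the parental (non-recombinant) types.
So the F1 carried sr+ st on one chromosome and sr st+ on the other — the recessive alleles are on opposite chromosomes (trans / repulsion).

trans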